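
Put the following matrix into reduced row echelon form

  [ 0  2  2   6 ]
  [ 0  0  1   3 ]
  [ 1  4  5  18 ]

[[1, 0, 0, 3], [0, 1, 0, 0], [0, 0, 1, 3]]

r1 <-> r3
r2 <-> r3
r2 → 1/2·r2
r2 → r2 − r3
r1 → r1 − 5·r3
r1 → r1 − 4·r2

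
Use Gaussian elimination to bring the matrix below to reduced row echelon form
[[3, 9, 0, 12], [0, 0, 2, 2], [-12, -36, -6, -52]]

[[1, 3, 0, 0], [0, 0, 1, 0], [0, 0, 0, 1]]

r1 → 1/3·r1
  [   1    3   0    4 ]
  [   0    0   2    2 ]
  [ -12  -36  -6  -52 ]
r3 → r3 + 12·r1
  [ 1  3   0   4 ]
  [ 0  0   2   2 ]
  [ 0  0  -6  -4 ]
r2 → 1/2·r2
  [ 1  3   0   4 ]
  [ 0  0   1   1 ]
  [ 0  0  -6  -4 ]
r3 → r3 + 6·r2
  [ 1  3  0  4 ]
  [ 0  0  1  1 ]
  [ 0  0  0  2 ]
r3 → 1/2·r3
  [ 1  3  0  4 ]
  [ 0  0  1  1 ]
  [ 0  0  0  1 ]
r2 → r2 − r3
  [ 1  3  0  4 ]
  [ 0  0  1  0 ]
  [ 0  0  0  1 ]
r1 → r1 − 4·r3
  [ 1  3  0  0 ]
  [ 0  0  1  0 ]
  [ 0  0  0  1 ]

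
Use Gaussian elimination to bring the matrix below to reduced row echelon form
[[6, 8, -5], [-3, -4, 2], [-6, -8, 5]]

[[1, 4/3, 0], [0, 0, 1], [0, 0, 0]]

Multiply R1 by 1/6.
Add 3 times R1 to R2.
Add 6 times R1 to R3.
Multiply R2 by -2.
Add 5/6 times R2 to R1.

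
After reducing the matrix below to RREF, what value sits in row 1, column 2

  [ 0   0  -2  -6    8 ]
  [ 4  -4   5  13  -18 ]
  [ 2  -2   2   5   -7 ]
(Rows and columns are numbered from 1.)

R1 <-> R2
  [ 4  -4   5  13  -18 ]
  [ 0   0  -2  -6    8 ]
  [ 2  -2   2   5   -7 ]
R1 → 1/4·R1
  [ 1  -1  5/4  13/4  -9/2 ]
  [ 0   0   -2    -6     8 ]
  [ 2  -2    2     5    -7 ]
R3 → R3 − 2·R1
  [ 1  -1   5/4  13/4  -9/2 ]
  [ 0   0    -2    -6     8 ]
  [ 0   0  -1/2  -3/2     2 ]
R2 → -1/2·R2
  [ 1  -1   5/4  13/4  -9/2 ]
  [ 0   0     1     3    -4 ]
  [ 0   0  -1/2  -3/2     2 ]
R3 → R3 + 1/2·R2
  [ 1  -1  5/4  13/4  -9/2 ]
  [ 0   0    1     3    -4 ]
  [ 0   0    0     0     0 ]
R1 → R1 − 5/4·R2
  [ 1  -1  0  -1/2  1/2 ]
  [ 0   0  1     3   -4 ]
  [ 0   0  0     0    0 ]

-1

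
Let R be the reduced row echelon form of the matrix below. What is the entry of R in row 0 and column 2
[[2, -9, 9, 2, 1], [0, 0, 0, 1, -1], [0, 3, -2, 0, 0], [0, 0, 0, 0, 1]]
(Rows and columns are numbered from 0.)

3/2

R1 → 1/2·R1
  [ 1  -9/2  9/2  1  1/2 ]
  [ 0     0    0  1   -1 ]
  [ 0     3   -2  0    0 ]
  [ 0     0    0  0    1 ]
R2 ↔ R3
  [ 1  -9/2  9/2  1  1/2 ]
  [ 0     3   -2  0    0 ]
  [ 0     0    0  1   -1 ]
  [ 0     0    0  0    1 ]
R2 → 1/3·R2
  [ 1  -9/2   9/2  1  1/2 ]
  [ 0     1  -2/3  0    0 ]
  [ 0     0     0  1   -1 ]
  [ 0     0     0  0    1 ]
R3 → R3 + R4
  [ 1  -9/2   9/2  1  1/2 ]
  [ 0     1  -2/3  0    0 ]
  [ 0     0     0  1    0 ]
  [ 0     0     0  0    1 ]
R1 → R1 − 1/2·R4
  [ 1  -9/2   9/2  1  0 ]
  [ 0     1  -2/3  0  0 ]
  [ 0     0     0  1  0 ]
  [ 0     0     0  0  1 ]
R1 → R1 − R3
  [ 1  -9/2   9/2  0  0 ]
  [ 0     1  -2/3  0  0 ]
  [ 0     0     0  1  0 ]
  [ 0     0     0  0  1 ]
R1 → R1 + 9/2·R2
  [ 1  0   3/2  0  0 ]
  [ 0  1  -2/3  0  0 ]
  [ 0  0     0  1  0 ]
  [ 0  0     0  0  1 ]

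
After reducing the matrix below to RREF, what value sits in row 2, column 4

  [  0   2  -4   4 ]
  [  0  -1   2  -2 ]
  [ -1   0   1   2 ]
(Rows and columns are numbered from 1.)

2

r1 ↔ r3
  [ -1   0   1   2 ]
  [  0  -1   2  -2 ]
  [  0   2  -4   4 ]
r1 := -1·r1
  [ 1   0  -1  -2 ]
  [ 0  -1   2  -2 ]
  [ 0   2  -4   4 ]
r2 := -1·r2
  [ 1  0  -1  -2 ]
  [ 0  1  -2   2 ]
  [ 0  2  -4   4 ]
r3 := r3 − 2·r2
  [ 1  0  -1  -2 ]
  [ 0  1  -2   2 ]
  [ 0  0   0   0 ]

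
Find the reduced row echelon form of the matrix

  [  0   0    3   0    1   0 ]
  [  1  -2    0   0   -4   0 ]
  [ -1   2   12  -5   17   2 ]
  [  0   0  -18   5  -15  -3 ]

[[1, -2, 0, 0, -4, 0], [0, 0, 1, 0, 1/3, 0], [0, 0, 0, 1, -9/5, 0], [0, 0, 0, 0, 0, 1]]

R1 <=> R2
  [  1  -2    0   0   -4   0 ]
  [  0   0    3   0    1   0 ]
  [ -1   2   12  -5   17   2 ]
  [  0   0  -18   5  -15  -3 ]
R3 ← R3 + R1
  [ 1  -2    0   0   -4   0 ]
  [ 0   0    3   0    1   0 ]
  [ 0   0   12  -5   13   2 ]
  [ 0   0  -18   5  -15  -3 ]
R2 ← 1/3·R2
  [ 1  -2    0   0   -4   0 ]
  [ 0   0    1   0  1/3   0 ]
  [ 0   0   12  -5   13   2 ]
  [ 0   0  -18   5  -15  -3 ]
R3 ← R3 − 12·R2
  [ 1  -2    0   0   -4   0 ]
  [ 0   0    1   0  1/3   0 ]
  [ 0   0    0  -5    9   2 ]
  [ 0   0  -18   5  -15  -3 ]
R4 ← R4 + 18·R2
  [ 1  -2  0   0   -4   0 ]
  [ 0   0  1   0  1/3   0 ]
  [ 0   0  0  -5    9   2 ]
  [ 0   0  0   5   -9  -3 ]
R3 ← -1/5·R3
  [ 1  -2  0  0    -4     0 ]
  [ 0   0  1  0   1/3     0 ]
  [ 0   0  0  1  -9/5  -2/5 ]
  [ 0   0  0  5    -9    -3 ]
R4 ← R4 − 5·R3
  [ 1  -2  0  0    -4     0 ]
  [ 0   0  1  0   1/3     0 ]
  [ 0   0  0  1  -9/5  -2/5 ]
  [ 0   0  0  0     0    -1 ]
R4 ← -1·R4
  [ 1  -2  0  0    -4     0 ]
  [ 0   0  1  0   1/3     0 ]
  [ 0   0  0  1  -9/5  -2/5 ]
  [ 0   0  0  0     0     1 ]
R3 ← R3 + 2/5·R4
  [ 1  -2  0  0    -4  0 ]
  [ 0   0  1  0   1/3  0 ]
  [ 0   0  0  1  -9/5  0 ]
  [ 0   0  0  0     0  1 ]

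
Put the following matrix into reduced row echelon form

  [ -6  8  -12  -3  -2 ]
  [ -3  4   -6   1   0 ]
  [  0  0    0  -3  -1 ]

[[1, -4/3, 2, 0, 0], [0, 0, 0, 1, 0], [0, 0, 0, 0, 1]]

ρ1 -> -1/6·ρ1
ρ2 -> ρ2 + 3·ρ1
ρ2 -> 2/5·ρ2
ρ3 -> ρ3 + 3·ρ2
ρ3 -> 5·ρ3
ρ2 -> ρ2 − 2/5·ρ3
ρ1 -> ρ1 − 1/3·ρ3
ρ1 -> ρ1 − 1/2·ρ2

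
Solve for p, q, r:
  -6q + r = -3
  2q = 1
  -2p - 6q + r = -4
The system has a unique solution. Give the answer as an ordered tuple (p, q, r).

Form the augmented matrix and row-reduce:
  [  0  -6  1  |  -3 ]
  [  0   2  0  |   1 ]
  [ -2  -6  1  |  -4 ]
ρ1 ↔ ρ3
  [ -2  -6  1  |  -4 ]
  [  0   2  0  |   1 ]
  [  0  -6  1  |  -3 ]
ρ1 := -1/2·ρ1
  [ 1   3  -1/2  |   2 ]
  [ 0   2     0  |   1 ]
  [ 0  -6     1  |  -3 ]
ρ2 := 1/2·ρ2
  [ 1   3  -1/2  |    2 ]
  [ 0   1     0  |  1/2 ]
  [ 0  -6     1  |   -3 ]
ρ3 := ρ3 + 6·ρ2
  [ 1  3  -1/2  |    2 ]
  [ 0  1     0  |  1/2 ]
  [ 0  0     1  |    0 ]
ρ1 := ρ1 + 1/2·ρ3
  [ 1  3  0  |    2 ]
  [ 0  1  0  |  1/2 ]
  [ 0  0  1  |    0 ]
ρ1 := ρ1 − 3·ρ2
  [ 1  0  0  |  1/2 ]
  [ 0  1  0  |  1/2 ]
  [ 0  0  1  |    0 ]
Reading off the last column: p = 1/2, q = 1/2, r = 0.

(1/2, 1/2, 0)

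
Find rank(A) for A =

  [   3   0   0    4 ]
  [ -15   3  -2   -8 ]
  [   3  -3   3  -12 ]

R1 → 1/3·R1
  [   1   0   0  4/3 ]
  [ -15   3  -2   -8 ]
  [   3  -3   3  -12 ]
R2 → R2 + 15·R1
  [ 1   0   0  4/3 ]
  [ 0   3  -2   12 ]
  [ 3  -3   3  -12 ]
R3 → R3 − 3·R1
  [ 1   0   0  4/3 ]
  [ 0   3  -2   12 ]
  [ 0  -3   3  -16 ]
R2 → 1/3·R2
  [ 1   0     0  4/3 ]
  [ 0   1  -2/3    4 ]
  [ 0  -3     3  -16 ]
R3 → R3 + 3·R2
  [ 1  0     0  4/3 ]
  [ 0  1  -2/3    4 ]
  [ 0  0     1   -4 ]
R2 → R2 + 2/3·R3
  [ 1  0  0  4/3 ]
  [ 0  1  0  4/3 ]
  [ 0  0  1   -4 ]
The reduced form has 3 nonzero rows.

rank = 3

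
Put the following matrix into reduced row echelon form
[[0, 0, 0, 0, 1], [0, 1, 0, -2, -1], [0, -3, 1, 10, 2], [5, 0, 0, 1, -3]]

[[1, 0, 0, 1/5, 0], [0, 1, 0, -2, 0], [0, 0, 1, 4, 0], [0, 0, 0, 0, 1]]

ρ1 <=> ρ4
  [ 5   0  0   1  -3 ]
  [ 0   1  0  -2  -1 ]
  [ 0  -3  1  10   2 ]
  [ 0   0  0   0   1 ]
ρ1 → 1/5·ρ1
  [ 1   0  0  1/5  -3/5 ]
  [ 0   1  0   -2    -1 ]
  [ 0  -3  1   10     2 ]
  [ 0   0  0    0     1 ]
ρ3 → ρ3 + 3·ρ2
  [ 1  0  0  1/5  -3/5 ]
  [ 0  1  0   -2    -1 ]
  [ 0  0  1    4    -1 ]
  [ 0  0  0    0     1 ]
ρ3 → ρ3 + ρ4
  [ 1  0  0  1/5  -3/5 ]
  [ 0  1  0   -2    -1 ]
  [ 0  0  1    4     0 ]
  [ 0  0  0    0     1 ]
ρ2 → ρ2 + ρ4
  [ 1  0  0  1/5  -3/5 ]
  [ 0  1  0   -2     0 ]
  [ 0  0  1    4     0 ]
  [ 0  0  0    0     1 ]
ρ1 → ρ1 + 3/5·ρ4
  [ 1  0  0  1/5  0 ]
  [ 0  1  0   -2  0 ]
  [ 0  0  1    4  0 ]
  [ 0  0  0    0  1 ]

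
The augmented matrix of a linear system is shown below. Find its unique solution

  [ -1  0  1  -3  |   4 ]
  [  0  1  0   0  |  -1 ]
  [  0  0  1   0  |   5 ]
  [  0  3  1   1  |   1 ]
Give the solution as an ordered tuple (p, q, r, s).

r1 := -1·r1
r4 := r4 − 3·r2
r4 := r4 − r3
r1 := r1 − 3·r4
r1 := r1 + r3
Reading off the last column: p = 4, q = -1, r = 5, s = -1.

(4, -1, 5, -1)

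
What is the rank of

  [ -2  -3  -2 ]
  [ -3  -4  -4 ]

R1 := -1/2·R1
  [  1  3/2   1 ]
  [ -3   -4  -4 ]
R2 := R2 + 3·R1
  [ 1  3/2   1 ]
  [ 0  1/2  -1 ]
R2 := 2·R2
  [ 1  3/2   1 ]
  [ 0    1  -2 ]
R1 := R1 − 3/2·R2
  [ 1  0   4 ]
  [ 0  1  -2 ]
The reduced form has 2 nonzero rows.

rank = 2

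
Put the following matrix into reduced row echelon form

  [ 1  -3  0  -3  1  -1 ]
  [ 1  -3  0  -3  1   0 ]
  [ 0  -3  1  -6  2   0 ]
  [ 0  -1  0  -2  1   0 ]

[[1, 0, 0, 3, -2, 0], [0, 1, 0, 2, -1, 0], [0, 0, 1, 0, -1, 0], [0, 0, 0, 0, 0, 1]]

ρ2 -> ρ2 − ρ1
  [ 1  -3  0  -3  1  -1 ]
  [ 0   0  0   0  0   1 ]
  [ 0  -3  1  -6  2   0 ]
  [ 0  -1  0  -2  1   0 ]
ρ2 ↔ ρ3
  [ 1  -3  0  -3  1  -1 ]
  [ 0  -3  1  -6  2   0 ]
  [ 0   0  0   0  0   1 ]
  [ 0  -1  0  -2  1   0 ]
ρ2 -> -1/3·ρ2
  [ 1  -3     0  -3     1  -1 ]
  [ 0   1  -1/3   2  -2/3   0 ]
  [ 0   0     0   0     0   1 ]
  [ 0  -1     0  -2     1   0 ]
ρ4 -> ρ4 + ρ2
  [ 1  -3     0  -3     1  -1 ]
  [ 0   1  -1/3   2  -2/3   0 ]
  [ 0   0     0   0     0   1 ]
  [ 0   0  -1/3   0   1/3   0 ]
ρ3 ↔ ρ4
  [ 1  -3     0  -3     1  -1 ]
  [ 0   1  -1/3   2  -2/3   0 ]
  [ 0   0  -1/3   0   1/3   0 ]
  [ 0   0     0   0     0   1 ]
ρ3 -> -3·ρ3
  [ 1  -3     0  -3     1  -1 ]
  [ 0   1  -1/3   2  -2/3   0 ]
  [ 0   0     1   0    -1   0 ]
  [ 0   0     0   0     0   1 ]
ρ1 -> ρ1 + ρ4
  [ 1  -3     0  -3     1  0 ]
  [ 0   1  -1/3   2  -2/3  0 ]
  [ 0   0     1   0    -1  0 ]
  [ 0   0     0   0     0  1 ]
ρ2 -> ρ2 + 1/3·ρ3
  [ 1  -3  0  -3   1  0 ]
  [ 0   1  0   2  -1  0 ]
  [ 0   0  1   0  -1  0 ]
  [ 0   0  0   0   0  1 ]
ρ1 -> ρ1 + 3·ρ2
  [ 1  0  0  3  -2  0 ]
  [ 0  1  0  2  -1  0 ]
  [ 0  0  1  0  -1  0 ]
  [ 0  0  0  0   0  1 ]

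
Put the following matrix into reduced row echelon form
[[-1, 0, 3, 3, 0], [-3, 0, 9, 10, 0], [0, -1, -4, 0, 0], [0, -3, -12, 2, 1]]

R1 := -1·R1
  [  1   0   -3  -3  0 ]
  [ -3   0    9  10  0 ]
  [  0  -1   -4   0  0 ]
  [  0  -3  -12   2  1 ]
R2 := R2 + 3·R1
  [ 1   0   -3  -3  0 ]
  [ 0   0    0   1  0 ]
  [ 0  -1   -4   0  0 ]
  [ 0  -3  -12   2  1 ]
R2 <-> R3
  [ 1   0   -3  -3  0 ]
  [ 0  -1   -4   0  0 ]
  [ 0   0    0   1  0 ]
  [ 0  -3  -12   2  1 ]
R2 := -1·R2
  [ 1   0   -3  -3  0 ]
  [ 0   1    4   0  0 ]
  [ 0   0    0   1  0 ]
  [ 0  -3  -12   2  1 ]
R4 := R4 + 3·R2
  [ 1  0  -3  -3  0 ]
  [ 0  1   4   0  0 ]
  [ 0  0   0   1  0 ]
  [ 0  0   0   2  1 ]
R4 := R4 − 2·R3
  [ 1  0  -3  -3  0 ]
  [ 0  1   4   0  0 ]
  [ 0  0   0   1  0 ]
  [ 0  0   0   0  1 ]
R1 := R1 + 3·R3
  [ 1  0  -3  0  0 ]
  [ 0  1   4  0  0 ]
  [ 0  0   0  1  0 ]
  [ 0  0   0  0  1 ]

[[1, 0, -3, 0, 0], [0, 1, 4, 0, 0], [0, 0, 0, 1, 0], [0, 0, 0, 0, 1]]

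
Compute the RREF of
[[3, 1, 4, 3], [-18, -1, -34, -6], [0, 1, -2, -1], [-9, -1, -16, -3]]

[[1, 0, 2, 0], [0, 1, -2, 0], [0, 0, 0, 1], [0, 0, 0, 0]]

r1 -> 1/3·r1
  [   1  1/3  4/3   1 ]
  [ -18   -1  -34  -6 ]
  [   0    1   -2  -1 ]
  [  -9   -1  -16  -3 ]
r2 -> r2 + 18·r1
  [  1  1/3  4/3   1 ]
  [  0    5  -10  12 ]
  [  0    1   -2  -1 ]
  [ -9   -1  -16  -3 ]
r4 -> r4 + 9·r1
  [ 1  1/3  4/3   1 ]
  [ 0    5  -10  12 ]
  [ 0    1   -2  -1 ]
  [ 0    2   -4   6 ]
r2 -> 1/5·r2
  [ 1  1/3  4/3     1 ]
  [ 0    1   -2  12/5 ]
  [ 0    1   -2    -1 ]
  [ 0    2   -4     6 ]
r3 -> r3 − r2
  [ 1  1/3  4/3      1 ]
  [ 0    1   -2   12/5 ]
  [ 0    0    0  -17/5 ]
  [ 0    2   -4      6 ]
r4 -> r4 − 2·r2
  [ 1  1/3  4/3      1 ]
  [ 0    1   -2   12/5 ]
  [ 0    0    0  -17/5 ]
  [ 0    0    0    6/5 ]
r3 -> -5/17·r3
  [ 1  1/3  4/3     1 ]
  [ 0    1   -2  12/5 ]
  [ 0    0    0     1 ]
  [ 0    0    0   6/5 ]
r4 -> r4 − 6/5·r3
  [ 1  1/3  4/3     1 ]
  [ 0    1   -2  12/5 ]
  [ 0    0    0     1 ]
  [ 0    0    0     0 ]
r2 -> r2 − 12/5·r3
  [ 1  1/3  4/3  1 ]
  [ 0    1   -2  0 ]
  [ 0    0    0  1 ]
  [ 0    0    0  0 ]
r1 -> r1 − r3
  [ 1  1/3  4/3  0 ]
  [ 0    1   -2  0 ]
  [ 0    0    0  1 ]
  [ 0    0    0  0 ]
r1 -> r1 − 1/3·r2
  [ 1  0   2  0 ]
  [ 0  1  -2  0 ]
  [ 0  0   0  1 ]
  [ 0  0   0  0 ]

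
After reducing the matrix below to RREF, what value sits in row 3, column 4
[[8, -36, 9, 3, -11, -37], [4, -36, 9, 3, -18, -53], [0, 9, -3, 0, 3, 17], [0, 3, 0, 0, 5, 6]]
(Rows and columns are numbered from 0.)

-1/3

R1 → 1/8·R1
  [ 1  -9/2  9/8  3/8  -11/8  -37/8 ]
  [ 4   -36    9    3    -18    -53 ]
  [ 0     9   -3    0      3     17 ]
  [ 0     3    0    0      5      6 ]
R2 → R2 − 4·R1
  [ 1  -9/2  9/8  3/8  -11/8  -37/8 ]
  [ 0   -18  9/2  3/2  -25/2  -69/2 ]
  [ 0     9   -3    0      3     17 ]
  [ 0     3    0    0      5      6 ]
R2 → -1/18·R2
  [ 1  -9/2   9/8    3/8  -11/8  -37/8 ]
  [ 0     1  -1/4  -1/12  25/36  23/12 ]
  [ 0     9    -3      0      3     17 ]
  [ 0     3     0      0      5      6 ]
R3 → R3 − 9·R2
  [ 1  -9/2   9/8    3/8  -11/8  -37/8 ]
  [ 0     1  -1/4  -1/12  25/36  23/12 ]
  [ 0     0  -3/4    3/4  -13/4   -1/4 ]
  [ 0     3     0      0      5      6 ]
R4 → R4 − 3·R2
  [ 1  -9/2   9/8    3/8  -11/8  -37/8 ]
  [ 0     1  -1/4  -1/12  25/36  23/12 ]
  [ 0     0  -3/4    3/4  -13/4   -1/4 ]
  [ 0     0   3/4    1/4  35/12    1/4 ]
R3 → -4/3·R3
  [ 1  -9/2   9/8    3/8  -11/8  -37/8 ]
  [ 0     1  -1/4  -1/12  25/36  23/12 ]
  [ 0     0     1     -1   13/3    1/3 ]
  [ 0     0   3/4    1/4  35/12    1/4 ]
R4 → R4 − 3/4·R3
  [ 1  -9/2   9/8    3/8  -11/8  -37/8 ]
  [ 0     1  -1/4  -1/12  25/36  23/12 ]
  [ 0     0     1     -1   13/3    1/3 ]
  [ 0     0     0      1   -1/3      0 ]
R3 → R3 + R4
  [ 1  -9/2   9/8    3/8  -11/8  -37/8 ]
  [ 0     1  -1/4  -1/12  25/36  23/12 ]
  [ 0     0     1      0      4    1/3 ]
  [ 0     0     0      1   -1/3      0 ]
R2 → R2 + 1/12·R4
  [ 1  -9/2   9/8  3/8  -11/8  -37/8 ]
  [ 0     1  -1/4    0    2/3  23/12 ]
  [ 0     0     1    0      4    1/3 ]
  [ 0     0     0    1   -1/3      0 ]
R1 → R1 − 3/8·R4
  [ 1  -9/2   9/8  0  -5/4  -37/8 ]
  [ 0     1  -1/4  0   2/3  23/12 ]
  [ 0     0     1  0     4    1/3 ]
  [ 0     0     0  1  -1/3      0 ]
R2 → R2 + 1/4·R3
  [ 1  -9/2  9/8  0  -5/4  -37/8 ]
  [ 0     1    0  0   5/3      2 ]
  [ 0     0    1  0     4    1/3 ]
  [ 0     0    0  1  -1/3      0 ]
R1 → R1 − 9/8·R3
  [ 1  -9/2  0  0  -23/4   -5 ]
  [ 0     1  0  0    5/3    2 ]
  [ 0     0  1  0      4  1/3 ]
  [ 0     0  0  1   -1/3    0 ]
R1 → R1 + 9/2·R2
  [ 1  0  0  0   7/4    4 ]
  [ 0  1  0  0   5/3    2 ]
  [ 0  0  1  0     4  1/3 ]
  [ 0  0  0  1  -1/3    0 ]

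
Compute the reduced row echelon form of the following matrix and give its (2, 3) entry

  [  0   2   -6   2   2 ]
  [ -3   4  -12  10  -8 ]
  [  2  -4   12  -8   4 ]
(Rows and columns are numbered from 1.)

Swap ρ1 and ρ2.
Multiply ρ1 by -1/3.
Subtract 2 times ρ1 from ρ3.
Multiply ρ2 by 1/2.
Add 4/3 times ρ2 to ρ3.
Add 4/3 times ρ2 to ρ1.

-3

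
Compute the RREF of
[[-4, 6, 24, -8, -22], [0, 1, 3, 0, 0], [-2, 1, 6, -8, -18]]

[[1, 0, -3/2, 0, 2], [0, 1, 3, 0, 0], [0, 0, 0, 1, 7/4]]

R1 ← -1/4·R1
  [  1  -3/2  -6   2  11/2 ]
  [  0     1   3   0     0 ]
  [ -2     1   6  -8   -18 ]
R3 ← R3 + 2·R1
  [ 1  -3/2  -6   2  11/2 ]
  [ 0     1   3   0     0 ]
  [ 0    -2  -6  -4    -7 ]
R3 ← R3 + 2·R2
  [ 1  -3/2  -6   2  11/2 ]
  [ 0     1   3   0     0 ]
  [ 0     0   0  -4    -7 ]
R3 ← -1/4·R3
  [ 1  -3/2  -6  2  11/2 ]
  [ 0     1   3  0     0 ]
  [ 0     0   0  1   7/4 ]
R1 ← R1 − 2·R3
  [ 1  -3/2  -6  0    2 ]
  [ 0     1   3  0    0 ]
  [ 0     0   0  1  7/4 ]
R1 ← R1 + 3/2·R2
  [ 1  0  -3/2  0    2 ]
  [ 0  1     3  0    0 ]
  [ 0  0     0  1  7/4 ]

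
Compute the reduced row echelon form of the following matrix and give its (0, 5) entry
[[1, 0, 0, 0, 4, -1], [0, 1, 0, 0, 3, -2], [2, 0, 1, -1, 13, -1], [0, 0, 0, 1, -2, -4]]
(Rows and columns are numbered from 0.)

ρ3 -> ρ3 − 2·ρ1
  [ 1  0  0   0   4  -1 ]
  [ 0  1  0   0   3  -2 ]
  [ 0  0  1  -1   5   1 ]
  [ 0  0  0   1  -2  -4 ]
ρ3 -> ρ3 + ρ4
  [ 1  0  0  0   4  -1 ]
  [ 0  1  0  0   3  -2 ]
  [ 0  0  1  0   3  -3 ]
  [ 0  0  0  1  -2  -4 ]

-1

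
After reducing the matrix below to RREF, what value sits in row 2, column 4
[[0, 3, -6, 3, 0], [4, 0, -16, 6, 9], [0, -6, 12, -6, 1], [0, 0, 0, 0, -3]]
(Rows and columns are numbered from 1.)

R1 ↔ R2
  [ 4   0  -16   6   9 ]
  [ 0   3   -6   3   0 ]
  [ 0  -6   12  -6   1 ]
  [ 0   0    0   0  -3 ]
R1 := 1/4·R1
  [ 1   0  -4  3/2  9/4 ]
  [ 0   3  -6    3    0 ]
  [ 0  -6  12   -6    1 ]
  [ 0   0   0    0   -3 ]
R2 := 1/3·R2
  [ 1   0  -4  3/2  9/4 ]
  [ 0   1  -2    1    0 ]
  [ 0  -6  12   -6    1 ]
  [ 0   0   0    0   -3 ]
R3 := R3 + 6·R2
  [ 1  0  -4  3/2  9/4 ]
  [ 0  1  -2    1    0 ]
  [ 0  0   0    0    1 ]
  [ 0  0   0    0   -3 ]
R4 := R4 + 3·R3
  [ 1  0  -4  3/2  9/4 ]
  [ 0  1  -2    1    0 ]
  [ 0  0   0    0    1 ]
  [ 0  0   0    0    0 ]
R1 := R1 − 9/4·R3
  [ 1  0  -4  3/2  0 ]
  [ 0  1  -2    1  0 ]
  [ 0  0   0    0  1 ]
  [ 0  0   0    0  0 ]

1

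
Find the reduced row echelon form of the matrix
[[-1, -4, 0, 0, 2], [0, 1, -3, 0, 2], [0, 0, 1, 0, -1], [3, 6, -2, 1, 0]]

[[1, 0, 0, 0, 2], [0, 1, 0, 0, -1], [0, 0, 1, 0, -1], [0, 0, 0, 1, -2]]

ρ1 -> -1·ρ1
ρ4 -> ρ4 − 3·ρ1
ρ4 -> ρ4 + 6·ρ2
ρ4 -> ρ4 + 20·ρ3
ρ2 -> ρ2 + 3·ρ3
ρ1 -> ρ1 − 4·ρ2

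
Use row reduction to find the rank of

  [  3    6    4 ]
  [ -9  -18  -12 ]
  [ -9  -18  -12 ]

rank = 1

Multiply ρ1 by 1/3.
  [  1    2  4/3 ]
  [ -9  -18  -12 ]
  [ -9  -18  -12 ]
Add 9 times ρ1 to ρ2.
  [  1    2  4/3 ]
  [  0    0    0 ]
  [ -9  -18  -12 ]
Add 9 times ρ1 to ρ3.
  [ 1  2  4/3 ]
  [ 0  0    0 ]
  [ 0  0    0 ]
The reduced form has 1 nonzero row.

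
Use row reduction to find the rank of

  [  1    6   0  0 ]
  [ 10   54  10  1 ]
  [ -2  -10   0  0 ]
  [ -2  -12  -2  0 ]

ρ2 := ρ2 − 10·ρ1
  [  1    6   0  0 ]
  [  0   -6  10  1 ]
  [ -2  -10   0  0 ]
  [ -2  -12  -2  0 ]
ρ3 := ρ3 + 2·ρ1
  [  1    6   0  0 ]
  [  0   -6  10  1 ]
  [  0    2   0  0 ]
  [ -2  -12  -2  0 ]
ρ4 := ρ4 + 2·ρ1
  [ 1   6   0  0 ]
  [ 0  -6  10  1 ]
  [ 0   2   0  0 ]
  [ 0   0  -2  0 ]
ρ2 := -1/6·ρ2
  [ 1  6     0     0 ]
  [ 0  1  -5/3  -1/6 ]
  [ 0  2     0     0 ]
  [ 0  0    -2     0 ]
ρ3 := ρ3 − 2·ρ2
  [ 1  6     0     0 ]
  [ 0  1  -5/3  -1/6 ]
  [ 0  0  10/3   1/3 ]
  [ 0  0    -2     0 ]
ρ3 := 3/10·ρ3
  [ 1  6     0     0 ]
  [ 0  1  -5/3  -1/6 ]
  [ 0  0     1  1/10 ]
  [ 0  0    -2     0 ]
ρ4 := ρ4 + 2·ρ3
  [ 1  6     0     0 ]
  [ 0  1  -5/3  -1/6 ]
  [ 0  0     1  1/10 ]
  [ 0  0     0   1/5 ]
ρ4 := 5·ρ4
  [ 1  6     0     0 ]
  [ 0  1  -5/3  -1/6 ]
  [ 0  0     1  1/10 ]
  [ 0  0     0     1 ]
ρ3 := ρ3 − 1/10·ρ4
  [ 1  6     0     0 ]
  [ 0  1  -5/3  -1/6 ]
  [ 0  0     1     0 ]
  [ 0  0     0     1 ]
ρ2 := ρ2 + 1/6·ρ4
  [ 1  6     0  0 ]
  [ 0  1  -5/3  0 ]
  [ 0  0     1  0 ]
  [ 0  0     0  1 ]
ρ2 := ρ2 + 5/3·ρ3
  [ 1  6  0  0 ]
  [ 0  1  0  0 ]
  [ 0  0  1  0 ]
  [ 0  0  0  1 ]
ρ1 := ρ1 − 6·ρ2
  [ 1  0  0  0 ]
  [ 0  1  0  0 ]
  [ 0  0  1  0 ]
  [ 0  0  0  1 ]
The reduced form has 4 nonzero rows.

rank = 4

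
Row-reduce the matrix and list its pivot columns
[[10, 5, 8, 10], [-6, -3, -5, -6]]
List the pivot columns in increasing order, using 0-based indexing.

R1 := 1/10·R1
  [  1  1/2  4/5   1 ]
  [ -6   -3   -5  -6 ]
R2 := R2 + 6·R1
  [ 1  1/2   4/5  1 ]
  [ 0    0  -1/5  0 ]
R2 := -5·R2
  [ 1  1/2  4/5  1 ]
  [ 0    0    1  0 ]
R1 := R1 − 4/5·R2
  [ 1  1/2  0  1 ]
  [ 0    0  1  0 ]
Pivot columns are the columns containing a leading 1.

0, 2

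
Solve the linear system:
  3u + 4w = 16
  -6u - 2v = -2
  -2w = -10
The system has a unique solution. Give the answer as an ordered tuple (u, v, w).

(-4/3, 5, 5)

Form the augmented matrix and row-reduce:
  [  3   0   4  |   16 ]
  [ -6  -2   0  |   -2 ]
  [  0   0  -2  |  -10 ]
ρ1 ← 1/3·ρ1
ρ2 ← ρ2 + 6·ρ1
ρ2 ← -1/2·ρ2
ρ3 ← -1/2·ρ3
ρ2 ← ρ2 + 4·ρ3
ρ1 ← ρ1 − 4/3·ρ3
Reading off the last column: u = -4/3, v = 5, w = 5.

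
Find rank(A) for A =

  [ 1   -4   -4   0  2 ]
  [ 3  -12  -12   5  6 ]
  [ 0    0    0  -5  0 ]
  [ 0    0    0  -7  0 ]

ρ2 -> ρ2 − 3·ρ1
  [ 1  -4  -4   0  2 ]
  [ 0   0   0   5  0 ]
  [ 0   0   0  -5  0 ]
  [ 0   0   0  -7  0 ]
ρ2 -> 1/5·ρ2
  [ 1  -4  -4   0  2 ]
  [ 0   0   0   1  0 ]
  [ 0   0   0  -5  0 ]
  [ 0   0   0  -7  0 ]
ρ3 -> ρ3 + 5·ρ2
  [ 1  -4  -4   0  2 ]
  [ 0   0   0   1  0 ]
  [ 0   0   0   0  0 ]
  [ 0   0   0  -7  0 ]
ρ4 -> ρ4 + 7·ρ2
  [ 1  -4  -4  0  2 ]
  [ 0   0   0  1  0 ]
  [ 0   0   0  0  0 ]
  [ 0   0   0  0  0 ]
The reduced form has 2 nonzero rows.

rank = 2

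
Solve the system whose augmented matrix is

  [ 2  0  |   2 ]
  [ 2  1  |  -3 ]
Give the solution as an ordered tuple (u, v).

Multiply ρ1 by 1/2.
  [ 1  0  |   1 ]
  [ 2  1  |  -3 ]
Subtract 2 times ρ1 from ρ2.
  [ 1  0  |   1 ]
  [ 0  1  |  -5 ]
Reading off the last column: u = 1, v = -5.

(1, -5)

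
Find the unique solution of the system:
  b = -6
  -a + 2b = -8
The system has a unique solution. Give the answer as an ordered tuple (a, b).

(-4, -6)

Form the augmented matrix and row-reduce:
  [  0  1  |  -6 ]
  [ -1  2  |  -8 ]
Swap R1 and R2.
  [ -1  2  |  -8 ]
  [  0  1  |  -6 ]
Multiply R1 by -1.
  [ 1  -2  |   8 ]
  [ 0   1  |  -6 ]
Add 2 times R2 to R1.
  [ 1  0  |  -4 ]
  [ 0  1  |  -6 ]
Reading off the last column: a = -4, b = -6.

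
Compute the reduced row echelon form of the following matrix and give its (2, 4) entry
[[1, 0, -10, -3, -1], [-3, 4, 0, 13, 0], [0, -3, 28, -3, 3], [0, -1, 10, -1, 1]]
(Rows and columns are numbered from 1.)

R2 → R2 + 3·R1
R2 → 1/4·R2
R3 → R3 + 3·R2
R4 → R4 + R2
R3 → 2/11·R3
R4 → R4 − 5/2·R3
R4 → -11·R4
R3 → R3 − 3/22·R4
R2 → R2 + 3/4·R4
R1 → R1 + R4
R2 → R2 + 15/2·R3
R1 → R1 + 10·R3

1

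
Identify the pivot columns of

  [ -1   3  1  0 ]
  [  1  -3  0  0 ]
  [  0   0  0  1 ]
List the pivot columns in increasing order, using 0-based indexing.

0, 2, 3

Multiply ρ1 by -1.
  [ 1  -3  -1  0 ]
  [ 1  -3   0  0 ]
  [ 0   0   0  1 ]
Subtract ρ1 from ρ2.
  [ 1  -3  -1  0 ]
  [ 0   0   1  0 ]
  [ 0   0   0  1 ]
Add ρ2 to ρ1.
  [ 1  -3  0  0 ]
  [ 0   0  1  0 ]
  [ 0   0  0  1 ]
Pivot columns are the columns containing a leading 1.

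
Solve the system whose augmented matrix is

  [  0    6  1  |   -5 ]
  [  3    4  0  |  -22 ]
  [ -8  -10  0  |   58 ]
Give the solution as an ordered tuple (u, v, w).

(-6, -1, 1)

ρ1 <-> ρ2
  [  3    4  0  |  -22 ]
  [  0    6  1  |   -5 ]
  [ -8  -10  0  |   58 ]
ρ1 -> 1/3·ρ1
  [  1  4/3  0  |  -22/3 ]
  [  0    6  1  |     -5 ]
  [ -8  -10  0  |     58 ]
ρ3 -> ρ3 + 8·ρ1
  [ 1  4/3  0  |  -22/3 ]
  [ 0    6  1  |     -5 ]
  [ 0  2/3  0  |   -2/3 ]
ρ2 -> 1/6·ρ2
  [ 1  4/3    0  |  -22/3 ]
  [ 0    1  1/6  |   -5/6 ]
  [ 0  2/3    0  |   -2/3 ]
ρ3 -> ρ3 − 2/3·ρ2
  [ 1  4/3     0  |  -22/3 ]
  [ 0    1   1/6  |   -5/6 ]
  [ 0    0  -1/9  |   -1/9 ]
ρ3 -> -9·ρ3
  [ 1  4/3    0  |  -22/3 ]
  [ 0    1  1/6  |   -5/6 ]
  [ 0    0    1  |      1 ]
ρ2 -> ρ2 − 1/6·ρ3
  [ 1  4/3  0  |  -22/3 ]
  [ 0    1  0  |     -1 ]
  [ 0    0  1  |      1 ]
ρ1 -> ρ1 − 4/3·ρ2
  [ 1  0  0  |  -6 ]
  [ 0  1  0  |  -1 ]
  [ 0  0  1  |   1 ]
Reading off the last column: u = -6, v = -1, w = 1.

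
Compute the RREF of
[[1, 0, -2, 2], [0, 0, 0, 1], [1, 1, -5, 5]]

[[1, 0, -2, 0], [0, 1, -3, 0], [0, 0, 0, 1]]

R3 -> R3 − R1
  [ 1  0  -2  2 ]
  [ 0  0   0  1 ]
  [ 0  1  -3  3 ]
R2 <=> R3
  [ 1  0  -2  2 ]
  [ 0  1  -3  3 ]
  [ 0  0   0  1 ]
R2 -> R2 − 3·R3
  [ 1  0  -2  2 ]
  [ 0  1  -3  0 ]
  [ 0  0   0  1 ]
R1 -> R1 − 2·R3
  [ 1  0  -2  0 ]
  [ 0  1  -3  0 ]
  [ 0  0   0  1 ]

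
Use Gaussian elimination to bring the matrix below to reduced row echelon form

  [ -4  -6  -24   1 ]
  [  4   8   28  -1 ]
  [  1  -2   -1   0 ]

[[1, 0, 3, 0], [0, 1, 2, 0], [0, 0, 0, 1]]

Multiply R1 by -1/4.
  [ 1  3/2   6  -1/4 ]
  [ 4    8  28    -1 ]
  [ 1   -2  -1     0 ]
Subtract 4 times R1 from R2.
  [ 1  3/2   6  -1/4 ]
  [ 0    2   4     0 ]
  [ 1   -2  -1     0 ]
Subtract R1 from R3.
  [ 1   3/2   6  -1/4 ]
  [ 0     2   4     0 ]
  [ 0  -7/2  -7   1/4 ]
Multiply R2 by 1/2.
  [ 1   3/2   6  -1/4 ]
  [ 0     1   2     0 ]
  [ 0  -7/2  -7   1/4 ]
Add 7/2 times R2 to R3.
  [ 1  3/2  6  -1/4 ]
  [ 0    1  2     0 ]
  [ 0    0  0   1/4 ]
Multiply R3 by 4.
  [ 1  3/2  6  -1/4 ]
  [ 0    1  2     0 ]
  [ 0    0  0     1 ]
Add 1/4 times R3 to R1.
  [ 1  3/2  6  0 ]
  [ 0    1  2  0 ]
  [ 0    0  0  1 ]
Subtract 3/2 times R2 from R1.
  [ 1  0  3  0 ]
  [ 0  1  2  0 ]
  [ 0  0  0  1 ]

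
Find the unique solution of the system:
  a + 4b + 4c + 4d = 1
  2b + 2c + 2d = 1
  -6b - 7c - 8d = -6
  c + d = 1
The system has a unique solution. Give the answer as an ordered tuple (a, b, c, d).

Form the augmented matrix and row-reduce:
  [ 1   4   4   4  |   1 ]
  [ 0   2   2   2  |   1 ]
  [ 0  -6  -7  -8  |  -6 ]
  [ 0   0   1   1  |   1 ]
R2 -> 1/2·R2
  [ 1   4   4   4  |    1 ]
  [ 0   1   1   1  |  1/2 ]
  [ 0  -6  -7  -8  |   -6 ]
  [ 0   0   1   1  |    1 ]
R3 -> R3 + 6·R2
  [ 1  4   4   4  |    1 ]
  [ 0  1   1   1  |  1/2 ]
  [ 0  0  -1  -2  |   -3 ]
  [ 0  0   1   1  |    1 ]
R3 -> -1·R3
  [ 1  4  4  4  |    1 ]
  [ 0  1  1  1  |  1/2 ]
  [ 0  0  1  2  |    3 ]
  [ 0  0  1  1  |    1 ]
R4 -> R4 − R3
  [ 1  4  4   4  |    1 ]
  [ 0  1  1   1  |  1/2 ]
  [ 0  0  1   2  |    3 ]
  [ 0  0  0  -1  |   -2 ]
R4 -> -1·R4
  [ 1  4  4  4  |    1 ]
  [ 0  1  1  1  |  1/2 ]
  [ 0  0  1  2  |    3 ]
  [ 0  0  0  1  |    2 ]
R3 -> R3 − 2·R4
  [ 1  4  4  4  |    1 ]
  [ 0  1  1  1  |  1/2 ]
  [ 0  0  1  0  |   -1 ]
  [ 0  0  0  1  |    2 ]
R2 -> R2 − R4
  [ 1  4  4  4  |     1 ]
  [ 0  1  1  0  |  -3/2 ]
  [ 0  0  1  0  |    -1 ]
  [ 0  0  0  1  |     2 ]
R1 -> R1 − 4·R4
  [ 1  4  4  0  |    -7 ]
  [ 0  1  1  0  |  -3/2 ]
  [ 0  0  1  0  |    -1 ]
  [ 0  0  0  1  |     2 ]
R2 -> R2 − R3
  [ 1  4  4  0  |    -7 ]
  [ 0  1  0  0  |  -1/2 ]
  [ 0  0  1  0  |    -1 ]
  [ 0  0  0  1  |     2 ]
R1 -> R1 − 4·R3
  [ 1  4  0  0  |    -3 ]
  [ 0  1  0  0  |  -1/2 ]
  [ 0  0  1  0  |    -1 ]
  [ 0  0  0  1  |     2 ]
R1 -> R1 − 4·R2
  [ 1  0  0  0  |    -1 ]
  [ 0  1  0  0  |  -1/2 ]
  [ 0  0  1  0  |    -1 ]
  [ 0  0  0  1  |     2 ]
Reading off the last column: a = -1, b = -1/2, c = -1, d = 2.

(-1, -1/2, -1, 2)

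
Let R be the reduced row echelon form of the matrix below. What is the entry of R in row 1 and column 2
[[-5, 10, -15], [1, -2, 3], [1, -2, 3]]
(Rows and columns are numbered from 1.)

-2

ρ1 → -1/5·ρ1
  [ 1  -2  3 ]
  [ 1  -2  3 ]
  [ 1  -2  3 ]
ρ2 → ρ2 − ρ1
  [ 1  -2  3 ]
  [ 0   0  0 ]
  [ 1  -2  3 ]
ρ3 → ρ3 − ρ1
  [ 1  -2  3 ]
  [ 0   0  0 ]
  [ 0   0  0 ]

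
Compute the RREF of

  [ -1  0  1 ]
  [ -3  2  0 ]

[[1, 0, -1], [0, 1, -3/2]]

R1 → -1·R1
R2 → R2 + 3·R1
R2 → 1/2·R2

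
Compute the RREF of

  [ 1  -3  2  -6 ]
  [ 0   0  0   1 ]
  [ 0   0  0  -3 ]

Add 3 times R2 to R3.
Add 6 times R2 to R1.

[[1, -3, 2, 0], [0, 0, 0, 1], [0, 0, 0, 0]]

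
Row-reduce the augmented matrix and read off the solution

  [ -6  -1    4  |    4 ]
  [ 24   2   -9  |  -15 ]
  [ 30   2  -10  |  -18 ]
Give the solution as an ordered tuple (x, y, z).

(-2/3, -4, -1)

R1 → -1/6·R1
  [  1  1/6  -2/3  |  -2/3 ]
  [ 24    2    -9  |   -15 ]
  [ 30    2   -10  |   -18 ]
R2 → R2 − 24·R1
  [  1  1/6  -2/3  |  -2/3 ]
  [  0   -2     7  |     1 ]
  [ 30    2   -10  |   -18 ]
R3 → R3 − 30·R1
  [ 1  1/6  -2/3  |  -2/3 ]
  [ 0   -2     7  |     1 ]
  [ 0   -3    10  |     2 ]
R2 → -1/2·R2
  [ 1  1/6  -2/3  |  -2/3 ]
  [ 0    1  -7/2  |  -1/2 ]
  [ 0   -3    10  |     2 ]
R3 → R3 + 3·R2
  [ 1  1/6  -2/3  |  -2/3 ]
  [ 0    1  -7/2  |  -1/2 ]
  [ 0    0  -1/2  |   1/2 ]
R3 → -2·R3
  [ 1  1/6  -2/3  |  -2/3 ]
  [ 0    1  -7/2  |  -1/2 ]
  [ 0    0     1  |    -1 ]
R2 → R2 + 7/2·R3
  [ 1  1/6  -2/3  |  -2/3 ]
  [ 0    1     0  |    -4 ]
  [ 0    0     1  |    -1 ]
R1 → R1 + 2/3·R3
  [ 1  1/6  0  |  -4/3 ]
  [ 0    1  0  |    -4 ]
  [ 0    0  1  |    -1 ]
R1 → R1 − 1/6·R2
  [ 1  0  0  |  -2/3 ]
  [ 0  1  0  |    -4 ]
  [ 0  0  1  |    -1 ]
Reading off the last column: x = -2/3, y = -4, z = -1.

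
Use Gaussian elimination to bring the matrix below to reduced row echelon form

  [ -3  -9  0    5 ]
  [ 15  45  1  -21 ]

[[1, 3, 0, -5/3], [0, 0, 1, 4]]

R1 → -1/3·R1
  [  1   3  0  -5/3 ]
  [ 15  45  1   -21 ]
R2 → R2 − 15·R1
  [ 1  3  0  -5/3 ]
  [ 0  0  1     4 ]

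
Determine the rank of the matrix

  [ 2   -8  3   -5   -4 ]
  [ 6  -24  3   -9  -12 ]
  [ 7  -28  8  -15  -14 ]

R1 → 1/2·R1
  [ 1   -4  3/2  -5/2   -2 ]
  [ 6  -24    3    -9  -12 ]
  [ 7  -28    8   -15  -14 ]
R2 → R2 − 6·R1
  [ 1   -4  3/2  -5/2   -2 ]
  [ 0    0   -6     6    0 ]
  [ 7  -28    8   -15  -14 ]
R3 → R3 − 7·R1
  [ 1  -4   3/2  -5/2  -2 ]
  [ 0   0    -6     6   0 ]
  [ 0   0  -5/2   5/2   0 ]
R2 → -1/6·R2
  [ 1  -4   3/2  -5/2  -2 ]
  [ 0   0     1    -1   0 ]
  [ 0   0  -5/2   5/2   0 ]
R3 → R3 + 5/2·R2
  [ 1  -4  3/2  -5/2  -2 ]
  [ 0   0    1    -1   0 ]
  [ 0   0    0     0   0 ]
R1 → R1 − 3/2·R2
  [ 1  -4  0  -1  -2 ]
  [ 0   0  1  -1   0 ]
  [ 0   0  0   0   0 ]
The reduced form has 2 nonzero rows.

rank = 2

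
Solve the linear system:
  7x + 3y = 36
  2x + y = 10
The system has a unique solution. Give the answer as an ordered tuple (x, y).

Form the augmented matrix and row-reduce:
  [ 7  3  |  36 ]
  [ 2  1  |  10 ]
r1 → 1/7·r1
  [ 1  3/7  |  36/7 ]
  [ 2    1  |    10 ]
r2 → r2 − 2·r1
  [ 1  3/7  |  36/7 ]
  [ 0  1/7  |  -2/7 ]
r2 → 7·r2
  [ 1  3/7  |  36/7 ]
  [ 0    1  |    -2 ]
r1 → r1 − 3/7·r2
  [ 1  0  |   6 ]
  [ 0  1  |  -2 ]
Reading off the last column: x = 6, y = -2.

(6, -2)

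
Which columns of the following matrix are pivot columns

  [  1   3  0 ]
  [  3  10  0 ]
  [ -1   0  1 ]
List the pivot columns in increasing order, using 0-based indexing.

0, 1, 2

R2 → R2 − 3·R1
  [  1  3  0 ]
  [  0  1  0 ]
  [ -1  0  1 ]
R3 → R3 + R1
  [ 1  3  0 ]
  [ 0  1  0 ]
  [ 0  3  1 ]
R3 → R3 − 3·R2
  [ 1  3  0 ]
  [ 0  1  0 ]
  [ 0  0  1 ]
R1 → R1 − 3·R2
  [ 1  0  0 ]
  [ 0  1  0 ]
  [ 0  0  1 ]
Pivot columns are the columns containing a leading 1.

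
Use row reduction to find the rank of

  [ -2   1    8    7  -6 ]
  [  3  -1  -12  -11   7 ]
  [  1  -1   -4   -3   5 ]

rank = 2

Multiply ρ1 by -1/2.
  [ 1  -1/2   -4  -7/2  3 ]
  [ 3    -1  -12   -11  7 ]
  [ 1    -1   -4    -3  5 ]
Subtract 3 times ρ1 from ρ2.
  [ 1  -1/2  -4  -7/2   3 ]
  [ 0   1/2   0  -1/2  -2 ]
  [ 1    -1  -4    -3   5 ]
Subtract ρ1 from ρ3.
  [ 1  -1/2  -4  -7/2   3 ]
  [ 0   1/2   0  -1/2  -2 ]
  [ 0  -1/2   0   1/2   2 ]
Multiply ρ2 by 2.
  [ 1  -1/2  -4  -7/2   3 ]
  [ 0     1   0    -1  -4 ]
  [ 0  -1/2   0   1/2   2 ]
Add 1/2 times ρ2 to ρ3.
  [ 1  -1/2  -4  -7/2   3 ]
  [ 0     1   0    -1  -4 ]
  [ 0     0   0     0   0 ]
Add 1/2 times ρ2 to ρ1.
  [ 1  0  -4  -4   1 ]
  [ 0  1   0  -1  -4 ]
  [ 0  0   0   0   0 ]
The reduced form has 2 nonzero rows.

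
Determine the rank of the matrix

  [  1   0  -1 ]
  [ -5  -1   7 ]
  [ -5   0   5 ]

rank = 2

R2 → R2 + 5·R1
  [  1   0  -1 ]
  [  0  -1   2 ]
  [ -5   0   5 ]
R3 → R3 + 5·R1
  [ 1   0  -1 ]
  [ 0  -1   2 ]
  [ 0   0   0 ]
R2 → -1·R2
  [ 1  0  -1 ]
  [ 0  1  -2 ]
  [ 0  0   0 ]
The reduced form has 2 nonzero rows.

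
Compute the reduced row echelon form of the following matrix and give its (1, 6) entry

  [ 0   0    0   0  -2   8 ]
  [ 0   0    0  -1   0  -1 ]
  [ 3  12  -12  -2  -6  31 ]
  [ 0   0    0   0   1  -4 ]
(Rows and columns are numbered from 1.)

3

ρ1 <=> ρ3
ρ1 → 1/3·ρ1
ρ2 → -1·ρ2
ρ3 → -1/2·ρ3
ρ4 → ρ4 − ρ3
ρ1 → ρ1 + 2·ρ3
ρ1 → ρ1 + 2/3·ρ2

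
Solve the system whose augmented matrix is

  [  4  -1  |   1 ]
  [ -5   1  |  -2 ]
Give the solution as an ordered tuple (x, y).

r1 ← 1/4·r1
  [  1  -1/4  |  1/4 ]
  [ -5     1  |   -2 ]
r2 ← r2 + 5·r1
  [ 1  -1/4  |   1/4 ]
  [ 0  -1/4  |  -3/4 ]
r2 ← -4·r2
  [ 1  -1/4  |  1/4 ]
  [ 0     1  |    3 ]
r1 ← r1 + 1/4·r2
  [ 1  0  |  1 ]
  [ 0  1  |  3 ]
Reading off the last column: x = 1, y = 3.

(1, 3)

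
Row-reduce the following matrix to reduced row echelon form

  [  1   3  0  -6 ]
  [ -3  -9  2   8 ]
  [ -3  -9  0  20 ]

Add 3 times ρ1 to ρ2.
  [  1   3  0   -6 ]
  [  0   0  2  -10 ]
  [ -3  -9  0   20 ]
Add 3 times ρ1 to ρ3.
  [ 1  3  0   -6 ]
  [ 0  0  2  -10 ]
  [ 0  0  0    2 ]
Multiply ρ2 by 1/2.
  [ 1  3  0  -6 ]
  [ 0  0  1  -5 ]
  [ 0  0  0   2 ]
Multiply ρ3 by 1/2.
  [ 1  3  0  -6 ]
  [ 0  0  1  -5 ]
  [ 0  0  0   1 ]
Add 5 times ρ3 to ρ2.
  [ 1  3  0  -6 ]
  [ 0  0  1   0 ]
  [ 0  0  0   1 ]
Add 6 times ρ3 to ρ1.
  [ 1  3  0  0 ]
  [ 0  0  1  0 ]
  [ 0  0  0  1 ]

[[1, 3, 0, 0], [0, 0, 1, 0], [0, 0, 0, 1]]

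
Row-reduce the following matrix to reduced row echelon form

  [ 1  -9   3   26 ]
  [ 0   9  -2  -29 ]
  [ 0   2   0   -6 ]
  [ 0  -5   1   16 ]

[[1, 0, 0, -4], [0, 1, 0, -3], [0, 0, 1, 1], [0, 0, 0, 0]]

ρ2 := 1/9·ρ2
  [ 1  -9     3     26 ]
  [ 0   1  -2/9  -29/9 ]
  [ 0   2     0     -6 ]
  [ 0  -5     1     16 ]
ρ3 := ρ3 − 2·ρ2
  [ 1  -9     3     26 ]
  [ 0   1  -2/9  -29/9 ]
  [ 0   0   4/9    4/9 ]
  [ 0  -5     1     16 ]
ρ4 := ρ4 + 5·ρ2
  [ 1  -9     3     26 ]
  [ 0   1  -2/9  -29/9 ]
  [ 0   0   4/9    4/9 ]
  [ 0   0  -1/9   -1/9 ]
ρ3 := 9/4·ρ3
  [ 1  -9     3     26 ]
  [ 0   1  -2/9  -29/9 ]
  [ 0   0     1      1 ]
  [ 0   0  -1/9   -1/9 ]
ρ4 := ρ4 + 1/9·ρ3
  [ 1  -9     3     26 ]
  [ 0   1  -2/9  -29/9 ]
  [ 0   0     1      1 ]
  [ 0   0     0      0 ]
ρ2 := ρ2 + 2/9·ρ3
  [ 1  -9  3  26 ]
  [ 0   1  0  -3 ]
  [ 0   0  1   1 ]
  [ 0   0  0   0 ]
ρ1 := ρ1 − 3·ρ3
  [ 1  -9  0  23 ]
  [ 0   1  0  -3 ]
  [ 0   0  1   1 ]
  [ 0   0  0   0 ]
ρ1 := ρ1 + 9·ρ2
  [ 1  0  0  -4 ]
  [ 0  1  0  -3 ]
  [ 0  0  1   1 ]
  [ 0  0  0   0 ]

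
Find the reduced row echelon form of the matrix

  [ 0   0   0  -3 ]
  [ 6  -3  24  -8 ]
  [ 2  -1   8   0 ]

Swap R1 and R2.
  [ 6  -3  24  -8 ]
  [ 0   0   0  -3 ]
  [ 2  -1   8   0 ]
Multiply R1 by 1/6.
  [ 1  -1/2  4  -4/3 ]
  [ 0     0  0    -3 ]
  [ 2    -1  8     0 ]
Subtract 2 times R1 from R3.
  [ 1  -1/2  4  -4/3 ]
  [ 0     0  0    -3 ]
  [ 0     0  0   8/3 ]
Multiply R2 by -1/3.
  [ 1  -1/2  4  -4/3 ]
  [ 0     0  0     1 ]
  [ 0     0  0   8/3 ]
Subtract 8/3 times R2 from R3.
  [ 1  -1/2  4  -4/3 ]
  [ 0     0  0     1 ]
  [ 0     0  0     0 ]
Add 4/3 times R2 to R1.
  [ 1  -1/2  4  0 ]
  [ 0     0  0  1 ]
  [ 0     0  0  0 ]

[[1, -1/2, 4, 0], [0, 0, 0, 1], [0, 0, 0, 0]]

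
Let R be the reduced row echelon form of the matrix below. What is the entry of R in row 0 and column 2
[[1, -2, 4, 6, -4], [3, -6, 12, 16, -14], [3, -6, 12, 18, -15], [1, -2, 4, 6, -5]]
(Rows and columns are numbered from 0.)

R2 -> R2 − 3·R1
  [ 1  -2   4   6   -4 ]
  [ 0   0   0  -2   -2 ]
  [ 3  -6  12  18  -15 ]
  [ 1  -2   4   6   -5 ]
R3 -> R3 − 3·R1
  [ 1  -2  4   6  -4 ]
  [ 0   0  0  -2  -2 ]
  [ 0   0  0   0  -3 ]
  [ 1  -2  4   6  -5 ]
R4 -> R4 − R1
  [ 1  -2  4   6  -4 ]
  [ 0   0  0  -2  -2 ]
  [ 0   0  0   0  -3 ]
  [ 0   0  0   0  -1 ]
R2 -> -1/2·R2
  [ 1  -2  4  6  -4 ]
  [ 0   0  0  1   1 ]
  [ 0   0  0  0  -3 ]
  [ 0   0  0  0  -1 ]
R3 -> -1/3·R3
  [ 1  -2  4  6  -4 ]
  [ 0   0  0  1   1 ]
  [ 0   0  0  0   1 ]
  [ 0   0  0  0  -1 ]
R4 -> R4 + R3
  [ 1  -2  4  6  -4 ]
  [ 0   0  0  1   1 ]
  [ 0   0  0  0   1 ]
  [ 0   0  0  0   0 ]
R2 -> R2 − R3
  [ 1  -2  4  6  -4 ]
  [ 0   0  0  1   0 ]
  [ 0   0  0  0   1 ]
  [ 0   0  0  0   0 ]
R1 -> R1 + 4·R3
  [ 1  -2  4  6  0 ]
  [ 0   0  0  1  0 ]
  [ 0   0  0  0  1 ]
  [ 0   0  0  0  0 ]
R1 -> R1 − 6·R2
  [ 1  -2  4  0  0 ]
  [ 0   0  0  1  0 ]
  [ 0   0  0  0  1 ]
  [ 0   0  0  0  0 ]

4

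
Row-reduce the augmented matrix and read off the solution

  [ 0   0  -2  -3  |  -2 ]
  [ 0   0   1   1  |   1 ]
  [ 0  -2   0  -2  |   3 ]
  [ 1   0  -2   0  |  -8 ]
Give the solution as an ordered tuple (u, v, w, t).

(-6, -3/2, 1, 0)

Swap R1 and R4.
  [ 1   0  -2   0  |  -8 ]
  [ 0   0   1   1  |   1 ]
  [ 0  -2   0  -2  |   3 ]
  [ 0   0  -2  -3  |  -2 ]
Swap R2 and R3.
  [ 1   0  -2   0  |  -8 ]
  [ 0  -2   0  -2  |   3 ]
  [ 0   0   1   1  |   1 ]
  [ 0   0  -2  -3  |  -2 ]
Multiply R2 by -1/2.
  [ 1  0  -2   0  |    -8 ]
  [ 0  1   0   1  |  -3/2 ]
  [ 0  0   1   1  |     1 ]
  [ 0  0  -2  -3  |    -2 ]
Add 2 times R3 to R4.
  [ 1  0  -2   0  |    -8 ]
  [ 0  1   0   1  |  -3/2 ]
  [ 0  0   1   1  |     1 ]
  [ 0  0   0  -1  |     0 ]
Multiply R4 by -1.
  [ 1  0  -2  0  |    -8 ]
  [ 0  1   0  1  |  -3/2 ]
  [ 0  0   1  1  |     1 ]
  [ 0  0   0  1  |     0 ]
Subtract R4 from R3.
  [ 1  0  -2  0  |    -8 ]
  [ 0  1   0  1  |  -3/2 ]
  [ 0  0   1  0  |     1 ]
  [ 0  0   0  1  |     0 ]
Subtract R4 from R2.
  [ 1  0  -2  0  |    -8 ]
  [ 0  1   0  0  |  -3/2 ]
  [ 0  0   1  0  |     1 ]
  [ 0  0   0  1  |     0 ]
Add 2 times R3 to R1.
  [ 1  0  0  0  |    -6 ]
  [ 0  1  0  0  |  -3/2 ]
  [ 0  0  1  0  |     1 ]
  [ 0  0  0  1  |     0 ]
Reading off the last column: u = -6, v = -3/2, w = 1, t = 0.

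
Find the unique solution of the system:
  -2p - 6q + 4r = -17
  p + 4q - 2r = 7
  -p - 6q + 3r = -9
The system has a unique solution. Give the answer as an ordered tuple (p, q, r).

Form the augmented matrix and row-reduce:
  [ -2  -6   4  |  -17 ]
  [  1   4  -2  |    7 ]
  [ -1  -6   3  |   -9 ]
Multiply R1 by -1/2.
  [  1   3  -2  |  17/2 ]
  [  1   4  -2  |     7 ]
  [ -1  -6   3  |    -9 ]
Subtract R1 from R2.
  [  1   3  -2  |  17/2 ]
  [  0   1   0  |  -3/2 ]
  [ -1  -6   3  |    -9 ]
Add R1 to R3.
  [ 1   3  -2  |  17/2 ]
  [ 0   1   0  |  -3/2 ]
  [ 0  -3   1  |  -1/2 ]
Add 3 times R2 to R3.
  [ 1  3  -2  |  17/2 ]
  [ 0  1   0  |  -3/2 ]
  [ 0  0   1  |    -5 ]
Add 2 times R3 to R1.
  [ 1  3  0  |  -3/2 ]
  [ 0  1  0  |  -3/2 ]
  [ 0  0  1  |    -5 ]
Subtract 3 times R2 from R1.
  [ 1  0  0  |     3 ]
  [ 0  1  0  |  -3/2 ]
  [ 0  0  1  |    -5 ]
Reading off the last column: p = 3, q = -3/2, r = -5.

(3, -3/2, -5)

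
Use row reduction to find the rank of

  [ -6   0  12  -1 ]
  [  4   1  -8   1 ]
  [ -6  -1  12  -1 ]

ρ1 := -1/6·ρ1
  [  1   0  -2  1/6 ]
  [  4   1  -8    1 ]
  [ -6  -1  12   -1 ]
ρ2 := ρ2 − 4·ρ1
  [  1   0  -2  1/6 ]
  [  0   1   0  1/3 ]
  [ -6  -1  12   -1 ]
ρ3 := ρ3 + 6·ρ1
  [ 1   0  -2  1/6 ]
  [ 0   1   0  1/3 ]
  [ 0  -1   0    0 ]
ρ3 := ρ3 + ρ2
  [ 1  0  -2  1/6 ]
  [ 0  1   0  1/3 ]
  [ 0  0   0  1/3 ]
ρ3 := 3·ρ3
  [ 1  0  -2  1/6 ]
  [ 0  1   0  1/3 ]
  [ 0  0   0    1 ]
ρ2 := ρ2 − 1/3·ρ3
  [ 1  0  -2  1/6 ]
  [ 0  1   0    0 ]
  [ 0  0   0    1 ]
ρ1 := ρ1 − 1/6·ρ3
  [ 1  0  -2  0 ]
  [ 0  1   0  0 ]
  [ 0  0   0  1 ]
The reduced form has 3 nonzero rows.

rank = 3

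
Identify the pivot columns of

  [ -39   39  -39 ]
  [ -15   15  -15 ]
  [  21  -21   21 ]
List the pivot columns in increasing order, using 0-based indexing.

R1 → -1/39·R1
  [   1   -1    1 ]
  [ -15   15  -15 ]
  [  21  -21   21 ]
R2 → R2 + 15·R1
  [  1   -1   1 ]
  [  0    0   0 ]
  [ 21  -21  21 ]
R3 → R3 − 21·R1
  [ 1  -1  1 ]
  [ 0   0  0 ]
  [ 0   0  0 ]
Pivot columns are the columns containing a leading 1.

0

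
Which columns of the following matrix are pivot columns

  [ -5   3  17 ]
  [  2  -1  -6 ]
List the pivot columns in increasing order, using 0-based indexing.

0, 1

R1 := -1/5·R1
  [ 1  -3/5  -17/5 ]
  [ 2    -1     -6 ]
R2 := R2 − 2·R1
  [ 1  -3/5  -17/5 ]
  [ 0   1/5    4/5 ]
R2 := 5·R2
  [ 1  -3/5  -17/5 ]
  [ 0     1      4 ]
R1 := R1 + 3/5·R2
  [ 1  0  -1 ]
  [ 0  1   4 ]
Pivot columns are the columns containing a leading 1.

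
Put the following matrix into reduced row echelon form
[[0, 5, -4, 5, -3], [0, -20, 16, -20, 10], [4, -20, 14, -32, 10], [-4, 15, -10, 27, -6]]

[[1, 0, -1/2, -3, 0], [0, 1, -4/5, 1, 0], [0, 0, 0, 0, 1], [0, 0, 0, 0, 0]]

r1 <-> r3
  [  4  -20   14  -32  10 ]
  [  0  -20   16  -20  10 ]
  [  0    5   -4    5  -3 ]
  [ -4   15  -10   27  -6 ]
r1 := 1/4·r1
  [  1   -5  7/2   -8  5/2 ]
  [  0  -20   16  -20   10 ]
  [  0    5   -4    5   -3 ]
  [ -4   15  -10   27   -6 ]
r4 := r4 + 4·r1
  [ 1   -5  7/2   -8  5/2 ]
  [ 0  -20   16  -20   10 ]
  [ 0    5   -4    5   -3 ]
  [ 0   -5    4   -5    4 ]
r2 := -1/20·r2
  [ 1  -5   7/2  -8   5/2 ]
  [ 0   1  -4/5   1  -1/2 ]
  [ 0   5    -4   5    -3 ]
  [ 0  -5     4  -5     4 ]
r3 := r3 − 5·r2
  [ 1  -5   7/2  -8   5/2 ]
  [ 0   1  -4/5   1  -1/2 ]
  [ 0   0     0   0  -1/2 ]
  [ 0  -5     4  -5     4 ]
r4 := r4 + 5·r2
  [ 1  -5   7/2  -8   5/2 ]
  [ 0   1  -4/5   1  -1/2 ]
  [ 0   0     0   0  -1/2 ]
  [ 0   0     0   0   3/2 ]
r3 := -2·r3
  [ 1  -5   7/2  -8   5/2 ]
  [ 0   1  -4/5   1  -1/2 ]
  [ 0   0     0   0     1 ]
  [ 0   0     0   0   3/2 ]
r4 := r4 − 3/2·r3
  [ 1  -5   7/2  -8   5/2 ]
  [ 0   1  -4/5   1  -1/2 ]
  [ 0   0     0   0     1 ]
  [ 0   0     0   0     0 ]
r2 := r2 + 1/2·r3
  [ 1  -5   7/2  -8  5/2 ]
  [ 0   1  -4/5   1    0 ]
  [ 0   0     0   0    1 ]
  [ 0   0     0   0    0 ]
r1 := r1 − 5/2·r3
  [ 1  -5   7/2  -8  0 ]
  [ 0   1  -4/5   1  0 ]
  [ 0   0     0   0  1 ]
  [ 0   0     0   0  0 ]
r1 := r1 + 5·r2
  [ 1  0  -1/2  -3  0 ]
  [ 0  1  -4/5   1  0 ]
  [ 0  0     0   0  1 ]
  [ 0  0     0   0  0 ]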